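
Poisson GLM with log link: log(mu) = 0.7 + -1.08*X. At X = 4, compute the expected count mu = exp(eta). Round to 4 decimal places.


eta = 0.7 + -1.08 * 4 = -3.6200.
mu = exp(-3.6200) = 0.0268.

0.0268


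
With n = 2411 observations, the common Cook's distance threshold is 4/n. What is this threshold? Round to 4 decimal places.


Cook's distance cutoff = 4/n = 4/2411.
= 0.0017.

0.0017


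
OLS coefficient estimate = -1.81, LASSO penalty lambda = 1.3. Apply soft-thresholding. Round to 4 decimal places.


|beta_OLS| = 1.81.
lambda = 1.3.
Since |beta| > lambda, coefficient = sign(beta)*(|beta| - lambda) = -0.5100.
Result = -0.5100.

-0.5100


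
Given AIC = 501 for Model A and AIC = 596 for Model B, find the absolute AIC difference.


|AIC_A - AIC_B| = |501 - 596| = 95.
Model A is preferred (lower AIC).

95


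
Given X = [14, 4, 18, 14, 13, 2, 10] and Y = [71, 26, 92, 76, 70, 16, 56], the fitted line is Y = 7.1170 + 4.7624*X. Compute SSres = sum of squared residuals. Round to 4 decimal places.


Predicted values from Y = 7.1170 + 4.7624*X.
Residuals: [-2.7906, -0.1666, -0.8402, 2.2094, 0.9718, -0.6418, 1.2590].
SSres = 16.3440.

16.3440


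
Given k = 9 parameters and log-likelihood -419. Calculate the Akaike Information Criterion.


Compute:
2k = 2*9 = 18.
-2*loglik = -2*(-419) = 838.
AIC = 18 + 838 = 856.

856


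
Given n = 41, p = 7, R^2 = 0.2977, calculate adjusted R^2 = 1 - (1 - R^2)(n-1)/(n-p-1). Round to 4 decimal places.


Using the formula:
(1 - 0.2977) = 0.7023.
Multiply by 40/33: 0.7023 * 40 = 28.0920, then 28.0920 / 33 = 0.8513.
Adj R^2 = 1 - 0.8513 = 0.1487.

0.1487


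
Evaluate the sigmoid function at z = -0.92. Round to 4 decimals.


Compute exp(0.9200) = 2.5093.
Sigmoid = 1 / (1 + 2.5093) = 1 / 3.5093 = 0.2850.

0.2850


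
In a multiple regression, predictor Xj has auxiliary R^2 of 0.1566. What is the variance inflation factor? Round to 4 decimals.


Denominator: 1 - 0.1566 = 0.8434.
VIF = 1 / 0.8434 = 1.1857.

1.1857


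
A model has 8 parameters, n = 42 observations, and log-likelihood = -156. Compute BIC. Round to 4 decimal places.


ln(42) = 3.737670.
k * ln(n) = 8 * 3.737670 = 29.901360.
-2L = 312.
BIC = 29.901360 + 312 = 341.901360, which rounds to 341.9014.

341.9014


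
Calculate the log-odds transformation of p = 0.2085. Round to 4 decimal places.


The odds are p/(1-p) = 0.2085 / 0.7915 = 0.2634.
logit(p) = ln(0.2634) = -1.3340.

-1.3340


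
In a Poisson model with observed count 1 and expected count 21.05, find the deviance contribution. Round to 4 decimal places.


First: ln(1/21.05) = -3.046901.
Then: 1 * -3.046901 = -3.046901.
y - mu = 1 - 21.05 = -20.05.
D = 2(-3.046901 - -20.05) = 34.006198, which rounds to 34.0062.

34.0062


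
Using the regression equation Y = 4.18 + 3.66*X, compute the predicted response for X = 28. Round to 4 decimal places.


Predicted value:
Y = 4.18 + (3.66)(28) = 4.18 + 102.4800 = 106.6600.

106.6600


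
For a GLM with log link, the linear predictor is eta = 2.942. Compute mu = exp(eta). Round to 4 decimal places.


mu = exp(eta) = exp(2.942).
= 18.9537.

18.9537


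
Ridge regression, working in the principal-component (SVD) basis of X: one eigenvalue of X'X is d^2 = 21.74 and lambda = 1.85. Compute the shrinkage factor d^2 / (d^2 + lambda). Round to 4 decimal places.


Compute the denominator: 21.74 + 1.85 = 23.5900.
Shrinkage factor = 21.74 / 23.5900 = 0.9216.

0.9216


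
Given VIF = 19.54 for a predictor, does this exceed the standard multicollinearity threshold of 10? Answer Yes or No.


The threshold is 10.
VIF = 19.54 is >= 10.
Multicollinearity indication: Yes.

Yes


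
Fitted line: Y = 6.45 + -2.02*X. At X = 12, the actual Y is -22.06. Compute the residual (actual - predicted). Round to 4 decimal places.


Compute yhat = 6.45 + (-2.02)(12) = -17.7900.
Residual = actual - predicted = -22.06 - -17.7900 = -4.2700.

-4.2700


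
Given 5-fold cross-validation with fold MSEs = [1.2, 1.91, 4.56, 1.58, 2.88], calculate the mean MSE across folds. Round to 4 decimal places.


Add all fold MSEs: 12.1300.
Divide by k = 5: 12.1300/5 = 2.4260.

2.4260


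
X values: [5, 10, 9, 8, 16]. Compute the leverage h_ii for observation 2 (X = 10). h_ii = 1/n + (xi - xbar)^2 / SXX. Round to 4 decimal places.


n = 5, xbar = 9.6000.
SXX = sum((xi - xbar)^2) = 65.2000.
h = 1/5 + (10 - 9.6000)^2 / 65.2000 = 0.2025.

0.2025


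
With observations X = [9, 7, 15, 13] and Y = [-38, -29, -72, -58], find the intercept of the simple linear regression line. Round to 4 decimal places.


First find the slope: b1 = -5.3000.
Means: xbar = 11.0000, ybar = -49.2500.
b0 = ybar - b1 * xbar = -49.2500 - -5.3000 * 11.0000 = 9.0500.

9.0500


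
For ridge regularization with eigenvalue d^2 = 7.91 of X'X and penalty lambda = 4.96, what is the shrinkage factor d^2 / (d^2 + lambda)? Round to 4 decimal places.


d^2 + lambda = 7.91 + 4.96 = 12.8700.
Shrinkage factor = 7.91/12.8700 = 0.6146.

0.6146


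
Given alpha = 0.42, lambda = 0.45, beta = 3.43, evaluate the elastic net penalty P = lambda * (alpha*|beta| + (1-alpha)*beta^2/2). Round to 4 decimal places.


alpha * |beta| = 0.42 * 3.43 = 1.4406.
(1-alpha) * beta^2/2 = 0.58 * 11.7649/2 = 3.4118.
Total = 0.45 * (1.4406 + 3.4118) = 2.1836.

2.1836


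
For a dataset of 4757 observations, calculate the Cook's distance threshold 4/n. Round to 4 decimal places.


Cook's distance cutoff = 4/n = 4/4757.
= 0.0008.

0.0008


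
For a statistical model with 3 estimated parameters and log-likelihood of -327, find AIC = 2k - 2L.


AIC = 2*3 - 2*(-327).
= 6 + 654 = 660.

660


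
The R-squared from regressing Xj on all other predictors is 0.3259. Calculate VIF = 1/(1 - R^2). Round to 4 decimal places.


Using VIF = 1/(1 - R^2_j):
1 - 0.3259 = 0.6741.
VIF = 1.4835.

1.4835


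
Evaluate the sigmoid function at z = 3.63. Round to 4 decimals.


First, exp(-3.6300) = 0.0265.
Then sigma(z) = 1/(1 + 0.0265) = 0.9742.

0.9742


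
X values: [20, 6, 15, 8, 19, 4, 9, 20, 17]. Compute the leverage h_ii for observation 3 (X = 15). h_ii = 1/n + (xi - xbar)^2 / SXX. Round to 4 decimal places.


Compute xbar = 13.1111 with n = 9 observations.
SXX = 324.8889.
Leverage = 1/9 + (15 - 13.1111)^2/324.8889 = 0.1221.

0.1221


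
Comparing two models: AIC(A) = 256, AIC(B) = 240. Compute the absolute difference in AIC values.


Absolute difference = |256 - 240| = 16.
The model with lower AIC (B) is preferred.

16


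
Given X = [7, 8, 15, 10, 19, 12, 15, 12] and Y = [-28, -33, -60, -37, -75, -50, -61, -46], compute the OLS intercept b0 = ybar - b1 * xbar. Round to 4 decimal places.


First find the slope: b1 = -3.9865.
Means: xbar = 12.2500, ybar = -48.7500.
b0 = ybar - b1 * xbar = -48.7500 - -3.9865 * 12.2500 = 0.0852.

0.0852


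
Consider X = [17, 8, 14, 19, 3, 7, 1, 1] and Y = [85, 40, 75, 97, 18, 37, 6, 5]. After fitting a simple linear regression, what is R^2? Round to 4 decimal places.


After computing the OLS fit (b0=1.1783, b1=5.0510):
SSres = 20.9434, SStot = 9141.8750.
R^2 = 1 - 20.9434/9141.8750 = 0.9977.

0.9977


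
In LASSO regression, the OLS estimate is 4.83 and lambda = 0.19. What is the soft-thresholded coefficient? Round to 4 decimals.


Absolute value: |4.83| = 4.83.
Compare to lambda = 0.19.
Since |beta| > lambda, coefficient = sign(beta)*(|beta| - lambda) = 4.6400.

4.6400


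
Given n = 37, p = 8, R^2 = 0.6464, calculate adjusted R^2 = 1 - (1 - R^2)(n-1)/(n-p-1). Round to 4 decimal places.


Adjusted R^2 = 1 - (1 - R^2) * (n-1)/(n-p-1).
(1 - R^2) = 0.3536.
(n-1)/(n-p-1) = 36/28.
(1 - R^2) * (n-1) = 0.3536 * 36 = 12.7296.
Divide by (n-p-1): 12.7296 / 28 = 0.4546.
Adj R^2 = 1 - 0.4546 = 0.5454.

0.5454


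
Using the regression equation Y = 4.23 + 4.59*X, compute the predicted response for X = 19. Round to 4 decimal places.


Predicted value:
Y = 4.23 + (4.59)(19) = 4.23 + 87.2100 = 91.4400.

91.4400


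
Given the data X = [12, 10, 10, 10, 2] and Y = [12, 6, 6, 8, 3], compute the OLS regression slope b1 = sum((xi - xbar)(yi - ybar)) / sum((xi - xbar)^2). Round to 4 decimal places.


The sample means are xbar = 8.8000 and ybar = 7.0000.
Compute S_xx = 60.8000 and S_xy = 42.0000.
Slope b1 = S_xy / S_xx = 42.0000 / 60.8000 = 0.6908.

0.6908


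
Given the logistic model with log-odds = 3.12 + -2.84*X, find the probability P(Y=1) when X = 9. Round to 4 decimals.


Linear predictor: z = 3.12 + -2.84 * 9 = -22.4400.
P = 1/(1 + exp(22.4400)) = 1/(1 + 5566320053.9225) = 0.0000.

0.0000


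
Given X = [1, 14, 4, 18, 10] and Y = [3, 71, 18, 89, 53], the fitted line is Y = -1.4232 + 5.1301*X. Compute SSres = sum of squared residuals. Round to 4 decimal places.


Predicted values from Y = -1.4232 + 5.1301*X.
Residuals: [-0.7069, 0.6018, -1.0972, -1.9186, 3.1222].
SSres = 15.4949.

15.4949


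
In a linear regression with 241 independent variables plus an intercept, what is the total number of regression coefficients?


Including the intercept, the model has 241 predictor coefficients + 1 intercept.
Total = 242.

242


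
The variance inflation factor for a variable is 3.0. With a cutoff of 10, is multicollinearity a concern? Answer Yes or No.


The threshold is 10.
VIF = 3.0 is < 10.
Multicollinearity indication: No.

No


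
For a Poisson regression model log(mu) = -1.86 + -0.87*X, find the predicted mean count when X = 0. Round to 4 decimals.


Compute eta = -1.86 + -0.87 * 0 = -1.8600.
Apply inverse link: mu = e^-1.8600 = 0.1557.

0.1557


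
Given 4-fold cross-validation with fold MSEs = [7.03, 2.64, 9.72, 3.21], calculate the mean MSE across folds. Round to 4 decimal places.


Add all fold MSEs: 22.6000.
Divide by k = 4: 22.6000/4 = 5.6500.

5.6500


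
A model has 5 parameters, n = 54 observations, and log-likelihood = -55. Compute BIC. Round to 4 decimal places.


k * ln(n) = 5 * ln(54) = 5 * 3.988984 = 19.944920.
-2 * loglik = -2 * (-55) = 110.
BIC = 19.944920 + 110 = 129.944920, which rounds to 129.9449.

129.9449


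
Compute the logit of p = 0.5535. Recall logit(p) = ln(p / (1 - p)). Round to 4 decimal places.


1 - p = 0.4465.
p/(1-p) = 1.2396.
logit = ln(1.2396) = 0.2148.

0.2148


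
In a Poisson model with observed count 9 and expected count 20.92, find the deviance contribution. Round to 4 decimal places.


First: ln(9/20.92) = -0.843481.
Then: 9 * -0.843481 = -7.591329.
y - mu = 9 - 20.92 = -11.92.
D = 2(-7.591329 - -11.92) = 8.657342, which rounds to 8.6573.

8.6573


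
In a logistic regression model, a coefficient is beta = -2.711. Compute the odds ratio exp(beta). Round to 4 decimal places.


Odds ratio = exp(beta) = exp(-2.711).
= 0.0665.

0.0665


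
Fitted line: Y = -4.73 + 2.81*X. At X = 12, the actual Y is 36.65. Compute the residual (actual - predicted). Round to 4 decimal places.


Compute yhat = -4.73 + (2.81)(12) = 28.9900.
Residual = actual - predicted = 36.65 - 28.9900 = 7.6600.

7.6600


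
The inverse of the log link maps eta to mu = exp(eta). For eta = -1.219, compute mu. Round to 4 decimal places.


mu = exp(eta) = exp(-1.219).
= 0.2955.

0.2955


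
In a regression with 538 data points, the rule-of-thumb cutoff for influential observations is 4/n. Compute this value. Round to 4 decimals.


The threshold is 4/n.
4/538 = 0.0074.

0.0074


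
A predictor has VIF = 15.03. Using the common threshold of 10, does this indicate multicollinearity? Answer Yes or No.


Compare VIF = 15.03 to the threshold of 10.
15.03 >= 10, so the answer is Yes.

Yes


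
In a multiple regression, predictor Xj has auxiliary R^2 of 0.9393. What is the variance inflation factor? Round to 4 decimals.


VIF = 1 / (1 - 0.9393).
= 1 / 0.0607 = 16.4745.

16.4745


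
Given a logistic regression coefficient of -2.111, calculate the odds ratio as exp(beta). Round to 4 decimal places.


The odds ratio is computed as:
OR = e^(-2.111) = 0.1211.

0.1211


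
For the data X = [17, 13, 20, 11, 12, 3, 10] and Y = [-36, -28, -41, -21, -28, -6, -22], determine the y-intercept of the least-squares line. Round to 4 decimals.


The slope is b1 = -2.0806.
Sample means are xbar = 12.2857 and ybar = -26.0000.
Intercept: b0 = -26.0000 - (-2.0806)(12.2857) = -0.4381.

-0.4381


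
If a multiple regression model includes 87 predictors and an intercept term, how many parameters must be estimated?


Total coefficients = number of predictors + 1 (for the intercept).
= 87 + 1 = 88.

88


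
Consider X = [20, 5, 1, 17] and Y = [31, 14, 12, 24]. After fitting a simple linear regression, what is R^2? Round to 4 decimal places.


The fitted line is Y = 10.0742 + 0.9466*X.
SSres = 10.2789, SStot = 236.7500.
R^2 = 1 - SSres/SStot = 0.9566.

0.9566


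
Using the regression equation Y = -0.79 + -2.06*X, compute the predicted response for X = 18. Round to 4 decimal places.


Plug X = 18 into Y = -0.79 + -2.06*X:
Y = -0.79 + -37.0800 = -37.8700.

-37.8700


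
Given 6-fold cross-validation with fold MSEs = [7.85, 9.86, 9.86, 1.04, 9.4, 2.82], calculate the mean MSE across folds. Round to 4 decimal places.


Add all fold MSEs: 40.8300.
Divide by k = 6: 40.8300/6 = 6.8050.

6.8050


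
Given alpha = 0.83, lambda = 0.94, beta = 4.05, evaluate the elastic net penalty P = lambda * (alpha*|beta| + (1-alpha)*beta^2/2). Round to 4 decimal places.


Compute:
L1 = 0.83 * 4.05 = 3.3615.
L2 = 0.17 * 4.05^2 / 2 = 1.3942.
Penalty = 0.94 * (3.3615 + 1.3942) = 4.4704.

4.4704


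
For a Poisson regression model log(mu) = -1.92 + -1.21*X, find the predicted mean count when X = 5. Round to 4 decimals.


Linear predictor: eta = -1.92 + (-1.21)(5) = -7.9700.
Expected count: mu = exp(-7.9700) = 0.0003.

0.0003


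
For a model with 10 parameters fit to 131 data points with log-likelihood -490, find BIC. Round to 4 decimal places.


ln(131) = 4.875197.
k * ln(n) = 10 * 4.875197 = 48.751970.
-2L = 980.
BIC = 48.751970 + 980 = 1028.751970, which rounds to 1028.7520.

1028.7520


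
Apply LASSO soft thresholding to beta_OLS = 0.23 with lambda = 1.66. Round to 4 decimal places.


|beta_OLS| = 0.23.
lambda = 1.66.
Since |beta| <= lambda, the coefficient is set to 0.
Result = 0.0000.

0.0000


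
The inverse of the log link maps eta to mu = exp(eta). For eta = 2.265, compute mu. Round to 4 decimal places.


The inverse log link gives:
mu = exp(2.265) = 9.6311.

9.6311


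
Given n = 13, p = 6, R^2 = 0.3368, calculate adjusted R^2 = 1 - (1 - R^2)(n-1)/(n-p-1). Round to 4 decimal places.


Plug in: Adj R^2 = 1 - (1 - 0.3368) * 12/6.
= 1 - 0.6632 * 12/6
= 1 - 7.9584 / 6
= 1 - 1.3264 = -0.3264.

-0.3264


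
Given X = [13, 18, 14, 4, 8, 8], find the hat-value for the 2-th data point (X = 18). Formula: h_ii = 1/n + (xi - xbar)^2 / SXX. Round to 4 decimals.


n = 6, xbar = 10.8333.
SXX = sum((xi - xbar)^2) = 128.8333.
h = 1/6 + (18 - 10.8333)^2 / 128.8333 = 0.5653.

0.5653


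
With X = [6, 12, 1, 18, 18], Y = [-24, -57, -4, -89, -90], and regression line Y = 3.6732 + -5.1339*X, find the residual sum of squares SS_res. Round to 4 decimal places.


For each point, residual = actual - predicted.
Residuals: [3.1302, 0.9336, -2.5393, -0.2630, -1.2630].
Sum of squared residuals = 18.7821.

18.7821


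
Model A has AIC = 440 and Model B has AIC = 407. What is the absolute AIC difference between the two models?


|AIC_A - AIC_B| = |440 - 407| = 33.
Model B is preferred (lower AIC).

33


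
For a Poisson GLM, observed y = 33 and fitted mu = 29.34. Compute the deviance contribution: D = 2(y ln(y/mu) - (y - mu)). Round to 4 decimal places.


Compute y*ln(y/mu) = 33*ln(33/29.34) = 33*0.117556 = 3.879348.
y - mu = 3.66.
D = 2*(3.879348 - (3.66)) = 0.438696, which rounds to 0.4387.

0.4387


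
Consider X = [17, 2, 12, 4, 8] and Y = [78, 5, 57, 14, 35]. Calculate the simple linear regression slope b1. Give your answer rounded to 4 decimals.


First compute the means: xbar = 8.6000, ybar = 37.8000.
Then S_xx = sum((xi - xbar)^2) = 147.2000.
S_xy = sum((xi - xbar)(yi - ybar)) = 730.6000.
b1 = S_xy / S_xx = 730.6000 / 147.2000 = 4.9633.

4.9633


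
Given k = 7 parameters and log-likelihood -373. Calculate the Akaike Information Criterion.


AIC = 2*7 - 2*(-373).
= 14 + 746 = 760.

760


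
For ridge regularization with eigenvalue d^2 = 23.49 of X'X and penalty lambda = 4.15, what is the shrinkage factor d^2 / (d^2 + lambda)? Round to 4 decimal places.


d^2 + lambda = 23.49 + 4.15 = 27.6400.
Shrinkage factor = 23.49/27.6400 = 0.8499.

0.8499


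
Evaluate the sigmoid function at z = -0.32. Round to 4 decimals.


First, exp(0.3200) = 1.3771.
Then sigma(z) = 1/(1 + 1.3771) = 0.4207.

0.4207


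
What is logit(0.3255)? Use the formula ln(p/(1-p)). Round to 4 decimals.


The odds are p/(1-p) = 0.3255 / 0.6745 = 0.4826.
logit(p) = ln(0.4826) = -0.7286.

-0.7286


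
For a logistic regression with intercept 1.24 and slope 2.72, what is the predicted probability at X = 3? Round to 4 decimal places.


z = 1.24 + 2.72 * 3 = 9.4000.
Sigmoid: P = 1 / (1 + exp(-9.4000)) = 0.9999.

0.9999


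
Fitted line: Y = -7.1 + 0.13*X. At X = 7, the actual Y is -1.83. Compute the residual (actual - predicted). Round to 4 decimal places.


Compute yhat = -7.1 + (0.13)(7) = -6.1900.
Residual = actual - predicted = -1.83 - -6.1900 = 4.3600.

4.3600


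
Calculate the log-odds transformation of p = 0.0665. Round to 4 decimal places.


1 - p = 0.9335.
p/(1-p) = 0.0712.
logit = ln(0.0712) = -2.6417.

-2.6417


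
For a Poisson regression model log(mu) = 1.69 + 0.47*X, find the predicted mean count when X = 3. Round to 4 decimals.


eta = 1.69 + 0.47 * 3 = 3.1000.
mu = exp(3.1000) = 22.1980.

22.1980


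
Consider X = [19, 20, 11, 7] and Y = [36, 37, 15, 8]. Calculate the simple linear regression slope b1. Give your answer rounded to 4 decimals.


The sample means are xbar = 14.2500 and ybar = 24.0000.
Compute S_xx = 118.7500 and S_xy = 277.0000.
Slope b1 = S_xy / S_xx = 277.0000 / 118.7500 = 2.3326.

2.3326


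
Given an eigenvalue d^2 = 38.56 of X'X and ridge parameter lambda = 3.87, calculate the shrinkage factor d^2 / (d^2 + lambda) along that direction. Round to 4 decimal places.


Denominator = d^2 + lambda = 38.56 + 3.87 = 42.4300.
Shrinkage = 38.56 / 42.4300 = 0.9088.

0.9088


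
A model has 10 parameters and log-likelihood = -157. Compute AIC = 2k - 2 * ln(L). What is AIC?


AIC = 2*10 - 2*(-157).
= 20 + 314 = 334.

334


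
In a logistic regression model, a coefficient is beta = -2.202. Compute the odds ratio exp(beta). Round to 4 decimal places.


Odds ratio = exp(beta) = exp(-2.202).
= 0.1106.

0.1106


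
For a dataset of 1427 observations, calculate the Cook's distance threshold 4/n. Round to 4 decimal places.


Cook's distance cutoff = 4/n = 4/1427.
= 0.0028.

0.0028


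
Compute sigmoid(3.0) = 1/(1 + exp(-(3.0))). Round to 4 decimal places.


exp(-3.0000) = 0.0498.
1 + exp(-z) = 1.0498.
sigmoid = 1/1.0498 = 0.9526.

0.9526


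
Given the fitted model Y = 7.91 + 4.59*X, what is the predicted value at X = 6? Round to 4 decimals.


Plug X = 6 into Y = 7.91 + 4.59*X:
Y = 7.91 + 27.5400 = 35.4500.

35.4500


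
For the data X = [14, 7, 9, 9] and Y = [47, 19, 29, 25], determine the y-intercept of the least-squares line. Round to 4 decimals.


First find the slope: b1 = 4.0000.
Means: xbar = 9.7500, ybar = 30.0000.
b0 = ybar - b1 * xbar = 30.0000 - 4.0000 * 9.7500 = -9.0000.

-9.0000


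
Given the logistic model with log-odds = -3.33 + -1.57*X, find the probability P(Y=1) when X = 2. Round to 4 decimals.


z = -3.33 + -1.57 * 2 = -6.4700.
Sigmoid: P = 1 / (1 + exp(6.4700)) = 0.0015.

0.0015


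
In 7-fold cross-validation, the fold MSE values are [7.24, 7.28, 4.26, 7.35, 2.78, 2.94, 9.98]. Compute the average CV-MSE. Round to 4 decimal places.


Add all fold MSEs: 41.8300.
Divide by k = 7: 41.8300/7 = 5.9757.

5.9757


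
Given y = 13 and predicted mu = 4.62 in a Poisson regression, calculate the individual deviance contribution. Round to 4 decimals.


Compute y*ln(y/mu) = 13*ln(13/4.62) = 13*1.034555 = 13.449215.
y - mu = 8.38.
D = 2*(13.449215 - (8.38)) = 10.138430, which rounds to 10.1384.

10.1384


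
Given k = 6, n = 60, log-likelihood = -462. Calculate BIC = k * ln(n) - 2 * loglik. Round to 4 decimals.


ln(60) = 4.094345.
k * ln(n) = 6 * 4.094345 = 24.566070.
-2L = 924.
BIC = 24.566070 + 924 = 948.566070, which rounds to 948.5661.

948.5661


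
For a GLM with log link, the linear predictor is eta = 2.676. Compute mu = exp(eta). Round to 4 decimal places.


mu = exp(eta) = exp(2.676).
= 14.5269.

14.5269


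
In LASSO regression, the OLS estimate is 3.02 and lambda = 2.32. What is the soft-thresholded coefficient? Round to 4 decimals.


|beta_OLS| = 3.02.
lambda = 2.32.
Since |beta| > lambda, coefficient = sign(beta)*(|beta| - lambda) = 0.7000.
Result = 0.7000.

0.7000


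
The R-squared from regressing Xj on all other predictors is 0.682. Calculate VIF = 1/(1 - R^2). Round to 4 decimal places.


VIF = 1 / (1 - 0.682).
= 1 / 0.318 = 3.1447.

3.1447


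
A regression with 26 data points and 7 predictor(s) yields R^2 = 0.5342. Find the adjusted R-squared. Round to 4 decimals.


Using the formula:
(1 - 0.5342) = 0.4658.
Multiply by 25/18: 0.4658 * 25 = 11.6450, then 11.6450 / 18 = 0.6469.
Adj R^2 = 1 - 0.6469 = 0.3531.

0.3531


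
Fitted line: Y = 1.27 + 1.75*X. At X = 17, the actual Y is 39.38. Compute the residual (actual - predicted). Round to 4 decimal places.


Fitted value at X = 17 is yhat = 1.27 + 1.75*17 = 31.0200.
Residual = 39.38 - 31.0200 = 8.3600.

8.3600


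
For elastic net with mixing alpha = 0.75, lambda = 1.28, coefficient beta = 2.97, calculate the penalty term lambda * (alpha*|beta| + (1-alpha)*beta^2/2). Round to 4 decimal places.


L1 component = 0.75 * |2.97| = 2.2275.
L2 component = 0.25 * 2.97^2 / 2 = 1.1026.
Penalty = 1.28 * (2.2275 + 1.1026) = 1.28 * 3.3301 = 4.2625.

4.2625


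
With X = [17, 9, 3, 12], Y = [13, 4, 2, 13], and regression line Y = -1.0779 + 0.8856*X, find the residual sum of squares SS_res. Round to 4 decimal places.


Compute predicted values, then residuals = yi - yhat_i.
Residuals: [-0.9773, -2.8925, 0.4211, 3.4507].
SSres = sum(residual^2) = 21.4063.

21.4063


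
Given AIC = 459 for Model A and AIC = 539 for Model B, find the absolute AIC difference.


Compute |459 - 539| = 80.
Model A has the smaller AIC.

80


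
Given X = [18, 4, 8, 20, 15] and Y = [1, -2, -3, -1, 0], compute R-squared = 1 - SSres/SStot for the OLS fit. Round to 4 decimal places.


Fit the OLS line: b0 = -3.1902, b1 = 0.1685.
SSres = 4.7772.
SStot = 10.0000.
R^2 = 1 - 4.7772/10.0000 = 0.5223.

0.5223


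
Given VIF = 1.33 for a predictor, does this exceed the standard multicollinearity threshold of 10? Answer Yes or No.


Compare VIF = 1.33 to the threshold of 10.
1.33 < 10, so the answer is No.

No


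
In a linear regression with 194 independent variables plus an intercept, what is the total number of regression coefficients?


Each predictor gets one coefficient, plus one intercept.
Total parameters = 194 + 1 = 195.

195


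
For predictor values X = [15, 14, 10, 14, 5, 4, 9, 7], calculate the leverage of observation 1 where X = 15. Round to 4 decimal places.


n = 8, xbar = 9.7500.
SXX = sum((xi - xbar)^2) = 127.5000.
h = 1/8 + (15 - 9.7500)^2 / 127.5000 = 0.3412.

0.3412


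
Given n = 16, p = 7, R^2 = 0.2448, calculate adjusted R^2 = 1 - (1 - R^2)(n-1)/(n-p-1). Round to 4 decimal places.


Plug in: Adj R^2 = 1 - (1 - 0.2448) * 15/8.
= 1 - 0.7552 * 15/8
= 1 - 11.3280 / 8
= 1 - 1.4160 = -0.4160.

-0.4160


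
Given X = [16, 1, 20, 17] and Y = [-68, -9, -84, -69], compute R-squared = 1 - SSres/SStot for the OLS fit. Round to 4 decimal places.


Fit the OLS line: b0 = -4.9309, b1 = -3.8940.
SSres = 6.5622.
SStot = 3297.0000.
R^2 = 1 - 6.5622/3297.0000 = 0.9980.

0.9980


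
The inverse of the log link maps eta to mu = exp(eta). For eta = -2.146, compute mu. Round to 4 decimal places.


mu = exp(eta) = exp(-2.146).
= 0.1170.

0.1170


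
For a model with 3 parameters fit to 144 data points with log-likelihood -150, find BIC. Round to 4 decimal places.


Compute k*ln(n) = 3*ln(144) = 3*4.969813 = 14.909439.
Then -2*loglik = 300.
BIC = 14.909439 + 300 = 314.909439, which rounds to 314.9094.

314.9094


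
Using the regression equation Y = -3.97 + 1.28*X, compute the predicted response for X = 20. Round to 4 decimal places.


Predicted value:
Y = -3.97 + (1.28)(20) = -3.97 + 25.6000 = 21.6300.

21.6300


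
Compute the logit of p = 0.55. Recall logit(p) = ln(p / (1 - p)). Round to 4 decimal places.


The odds are p/(1-p) = 0.55 / 0.45 = 1.2222.
logit(p) = ln(1.2222) = 0.2007.

0.2007


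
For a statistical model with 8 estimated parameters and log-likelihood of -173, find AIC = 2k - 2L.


Compute:
2k = 2*8 = 16.
-2*loglik = -2*(-173) = 346.
AIC = 16 + 346 = 362.

362


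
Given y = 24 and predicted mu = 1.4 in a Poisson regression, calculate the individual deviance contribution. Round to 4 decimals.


Compute y*ln(y/mu) = 24*ln(24/1.4) = 24*2.841582 = 68.197968.
y - mu = 22.6.
D = 2*(68.197968 - (22.6)) = 91.195936, which rounds to 91.1959.

91.1959


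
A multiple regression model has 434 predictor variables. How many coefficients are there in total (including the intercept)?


Including the intercept, the model has 434 predictor coefficients + 1 intercept.
Total = 435.

435


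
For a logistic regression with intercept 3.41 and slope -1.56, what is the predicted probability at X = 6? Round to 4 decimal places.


Compute z = 3.41 + (-1.56)(6) = -5.9500.
exp(-z) = 383.7533.
P = 1/(1 + 383.7533) = 0.0026.

0.0026


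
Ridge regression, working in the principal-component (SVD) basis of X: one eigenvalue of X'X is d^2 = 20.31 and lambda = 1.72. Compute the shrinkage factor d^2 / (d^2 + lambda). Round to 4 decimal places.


d^2 + lambda = 20.31 + 1.72 = 22.0300.
Shrinkage factor = 20.31/22.0300 = 0.9219.

0.9219


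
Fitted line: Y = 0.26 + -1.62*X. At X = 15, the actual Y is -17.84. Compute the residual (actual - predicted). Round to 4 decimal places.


Fitted value at X = 15 is yhat = 0.26 + -1.62*15 = -24.0400.
Residual = -17.84 - -24.0400 = 6.2000.

6.2000


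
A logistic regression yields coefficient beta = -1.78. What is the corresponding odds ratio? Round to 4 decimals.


The odds ratio is computed as:
OR = e^(-1.78) = 0.1686.

0.1686


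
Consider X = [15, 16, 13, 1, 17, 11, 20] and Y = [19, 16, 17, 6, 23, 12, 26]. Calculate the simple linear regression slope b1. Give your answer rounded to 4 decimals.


First compute the means: xbar = 13.2857, ybar = 17.0000.
Then S_xx = sum((xi - xbar)^2) = 225.4286.
S_xy = sum((xi - xbar)(yi - ybar)) = 230.0000.
b1 = S_xy / S_xx = 230.0000 / 225.4286 = 1.0203.

1.0203


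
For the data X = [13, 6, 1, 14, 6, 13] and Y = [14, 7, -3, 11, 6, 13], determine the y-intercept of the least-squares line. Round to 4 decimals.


First find the slope: b1 = 1.1236.
Means: xbar = 8.8333, ybar = 8.0000.
b0 = ybar - b1 * xbar = 8.0000 - 1.1236 * 8.8333 = -1.9256.

-1.9256


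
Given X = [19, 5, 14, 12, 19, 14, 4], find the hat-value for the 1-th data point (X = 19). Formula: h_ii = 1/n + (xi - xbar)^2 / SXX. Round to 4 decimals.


n = 7, xbar = 12.4286.
SXX = sum((xi - xbar)^2) = 217.7143.
h = 1/7 + (19 - 12.4286)^2 / 217.7143 = 0.3412.

0.3412


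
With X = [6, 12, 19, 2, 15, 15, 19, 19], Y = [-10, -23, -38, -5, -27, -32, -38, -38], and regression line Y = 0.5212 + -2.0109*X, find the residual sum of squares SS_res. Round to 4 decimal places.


For each point, residual = actual - predicted.
Residuals: [1.5442, 0.6096, -0.3141, -1.4994, 2.6423, -2.3577, -0.3141, -0.3141].
Sum of squared residuals = 17.8408.

17.8408


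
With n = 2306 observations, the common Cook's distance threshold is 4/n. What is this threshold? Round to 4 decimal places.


The threshold is 4/n.
4/2306 = 0.0017.

0.0017


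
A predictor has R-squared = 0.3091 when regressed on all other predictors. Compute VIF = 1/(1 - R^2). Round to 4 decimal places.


Using VIF = 1/(1 - R^2_j):
1 - 0.3091 = 0.6909.
VIF = 1.4474.

1.4474


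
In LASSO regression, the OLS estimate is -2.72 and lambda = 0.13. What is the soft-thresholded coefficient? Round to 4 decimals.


Absolute value: |-2.72| = 2.72.
Compare to lambda = 0.13.
Since |beta| > lambda, coefficient = sign(beta)*(|beta| - lambda) = -2.5900.

-2.5900


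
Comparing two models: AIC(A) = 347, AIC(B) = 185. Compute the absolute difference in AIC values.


|AIC_A - AIC_B| = |347 - 185| = 162.
Model B is preferred (lower AIC).

162


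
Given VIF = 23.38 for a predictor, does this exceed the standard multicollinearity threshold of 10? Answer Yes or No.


Compare VIF = 23.38 to the threshold of 10.
23.38 >= 10, so the answer is Yes.

Yes


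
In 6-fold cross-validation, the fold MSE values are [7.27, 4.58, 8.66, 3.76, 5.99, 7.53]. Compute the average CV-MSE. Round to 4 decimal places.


Total MSE across folds = 37.7900.
CV-MSE = 37.7900/6 = 6.2983.

6.2983


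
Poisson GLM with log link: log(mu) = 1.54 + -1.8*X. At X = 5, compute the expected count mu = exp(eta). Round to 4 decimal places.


Compute eta = 1.54 + -1.8 * 5 = -7.4600.
Apply inverse link: mu = e^-7.4600 = 0.0006.

0.0006


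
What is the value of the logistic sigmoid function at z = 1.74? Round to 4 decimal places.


Compute exp(-1.7400) = 0.1755.
Sigmoid = 1 / (1 + 0.1755) = 1 / 1.1755 = 0.8507.

0.8507


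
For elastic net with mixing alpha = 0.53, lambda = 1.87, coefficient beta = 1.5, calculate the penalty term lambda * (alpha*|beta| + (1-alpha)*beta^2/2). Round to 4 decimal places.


alpha * |beta| = 0.53 * 1.5 = 0.7950.
(1-alpha) * beta^2/2 = 0.47 * 2.2500/2 = 0.5288.
Total = 1.87 * (0.7950 + 0.5288) = 2.4754.

2.4754


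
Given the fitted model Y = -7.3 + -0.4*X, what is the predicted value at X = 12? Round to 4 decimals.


Plug X = 12 into Y = -7.3 + -0.4*X:
Y = -7.3 + -4.8000 = -12.1000.

-12.1000


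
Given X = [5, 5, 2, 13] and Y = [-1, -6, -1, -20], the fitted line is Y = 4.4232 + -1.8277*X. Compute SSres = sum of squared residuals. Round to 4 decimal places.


Predicted values from Y = 4.4232 + -1.8277*X.
Residuals: [3.7153, -1.2847, -1.7678, -0.6631].
SSres = 19.0187.

19.0187


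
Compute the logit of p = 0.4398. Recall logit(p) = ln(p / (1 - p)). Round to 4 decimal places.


Compute the odds: 0.4398/0.5602 = 0.7851.
Take the natural log: ln(0.7851) = -0.2420.

-0.2420


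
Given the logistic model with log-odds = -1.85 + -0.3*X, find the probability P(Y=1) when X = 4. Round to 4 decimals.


Compute z = -1.85 + (-0.3)(4) = -3.0500.
exp(-z) = 21.1153.
P = 1/(1 + 21.1153) = 0.0452.

0.0452


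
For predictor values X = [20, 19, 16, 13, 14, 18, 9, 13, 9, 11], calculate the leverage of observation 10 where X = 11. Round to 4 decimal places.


Compute xbar = 14.2000 with n = 10 observations.
SXX = 141.6000.
Leverage = 1/10 + (11 - 14.2000)^2/141.6000 = 0.1723.

0.1723


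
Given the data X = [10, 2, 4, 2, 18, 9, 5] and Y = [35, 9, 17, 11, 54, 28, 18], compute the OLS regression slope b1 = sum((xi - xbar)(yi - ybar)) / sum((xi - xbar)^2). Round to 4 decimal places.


The sample means are xbar = 7.1429 and ybar = 24.5714.
Compute S_xx = 196.8571 and S_xy = 543.4286.
Slope b1 = S_xy / S_xx = 543.4286 / 196.8571 = 2.7605.

2.7605


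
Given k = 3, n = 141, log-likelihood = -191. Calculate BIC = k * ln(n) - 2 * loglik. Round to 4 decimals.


k * ln(n) = 3 * ln(141) = 3 * 4.948760 = 14.846280.
-2 * loglik = -2 * (-191) = 382.
BIC = 14.846280 + 382 = 396.846280, which rounds to 396.8463.

396.8463


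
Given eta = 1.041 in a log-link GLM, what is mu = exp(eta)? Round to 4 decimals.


mu = exp(eta) = exp(1.041).
= 2.8320.

2.8320


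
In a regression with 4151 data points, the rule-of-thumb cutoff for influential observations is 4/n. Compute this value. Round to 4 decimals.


Cook's distance cutoff = 4/n = 4/4151.
= 0.0010.

0.0010


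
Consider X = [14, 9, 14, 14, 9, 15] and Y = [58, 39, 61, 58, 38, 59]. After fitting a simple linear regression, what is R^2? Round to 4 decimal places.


Fit the OLS line: b0 = 4.3333, b1 = 3.8267.
SSres = 17.7067.
SStot = 566.8333.
R^2 = 1 - 17.7067/566.8333 = 0.9688.

0.9688


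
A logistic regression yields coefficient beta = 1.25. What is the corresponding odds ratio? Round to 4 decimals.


Odds ratio = exp(beta) = exp(1.25).
= 3.4903.

3.4903


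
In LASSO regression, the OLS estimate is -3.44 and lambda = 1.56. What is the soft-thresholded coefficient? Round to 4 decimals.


Absolute value: |-3.44| = 3.44.
Compare to lambda = 1.56.
Since |beta| > lambda, coefficient = sign(beta)*(|beta| - lambda) = -1.8800.

-1.8800


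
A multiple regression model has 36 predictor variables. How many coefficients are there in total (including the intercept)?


Including the intercept, the model has 36 predictor coefficients + 1 intercept.
Total = 37.

37


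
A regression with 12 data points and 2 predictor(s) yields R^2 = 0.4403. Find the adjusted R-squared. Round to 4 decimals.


Adjusted R^2 = 1 - (1 - R^2) * (n-1)/(n-p-1).
(1 - R^2) = 0.5597.
(n-1)/(n-p-1) = 11/9.
(1 - R^2) * (n-1) = 0.5597 * 11 = 6.1567.
Divide by (n-p-1): 6.1567 / 9 = 0.6841.
Adj R^2 = 1 - 0.6841 = 0.3159.

0.3159


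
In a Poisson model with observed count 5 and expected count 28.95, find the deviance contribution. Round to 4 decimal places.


Compute y*ln(y/mu) = 5*ln(5/28.95) = 5*-1.756132 = -8.780660.
y - mu = -23.95.
D = 2*(-8.780660 - (-23.95)) = 30.338680, which rounds to 30.3387.

30.3387


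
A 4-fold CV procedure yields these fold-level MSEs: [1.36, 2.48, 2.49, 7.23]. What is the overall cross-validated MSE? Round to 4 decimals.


Add all fold MSEs: 13.5600.
Divide by k = 4: 13.5600/4 = 3.3900.

3.3900


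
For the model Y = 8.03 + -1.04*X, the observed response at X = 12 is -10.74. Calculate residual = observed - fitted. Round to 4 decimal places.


Predicted = 8.03 + -1.04 * 12 = -4.4500.
Residual = -10.74 - -4.4500 = -6.2900.

-6.2900


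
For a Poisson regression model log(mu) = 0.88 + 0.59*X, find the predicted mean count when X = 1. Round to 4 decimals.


Linear predictor: eta = 0.88 + (0.59)(1) = 1.4700.
Expected count: mu = exp(1.4700) = 4.3492.

4.3492


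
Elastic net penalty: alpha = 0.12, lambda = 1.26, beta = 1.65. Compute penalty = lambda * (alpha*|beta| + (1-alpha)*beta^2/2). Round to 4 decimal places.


L1 component = 0.12 * |1.65| = 0.1980.
L2 component = 0.88 * 1.65^2 / 2 = 1.1979.
Penalty = 1.26 * (0.1980 + 1.1979) = 1.26 * 1.3959 = 1.7588.

1.7588


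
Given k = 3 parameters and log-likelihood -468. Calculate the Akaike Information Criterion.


AIC = 2*3 - 2*(-468).
= 6 + 936 = 942.

942


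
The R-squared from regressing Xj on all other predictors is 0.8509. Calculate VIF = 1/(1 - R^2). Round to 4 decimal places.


Using VIF = 1/(1 - R^2_j):
1 - 0.8509 = 0.1491.
VIF = 6.7069.

6.7069


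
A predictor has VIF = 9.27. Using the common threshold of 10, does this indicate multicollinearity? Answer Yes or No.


Compare VIF = 9.27 to the threshold of 10.
9.27 < 10, so the answer is No.

No


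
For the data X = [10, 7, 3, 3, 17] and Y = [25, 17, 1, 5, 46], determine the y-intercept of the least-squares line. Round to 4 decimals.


Compute b1 = 3.0662 from the OLS formula.
With xbar = 8.0000 and ybar = 18.8000, the intercept is:
b0 = 18.8000 - 3.0662 * 8.0000 = -5.7294.

-5.7294


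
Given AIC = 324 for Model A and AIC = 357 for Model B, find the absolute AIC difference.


Compute |324 - 357| = 33.
Model A has the smaller AIC.

33


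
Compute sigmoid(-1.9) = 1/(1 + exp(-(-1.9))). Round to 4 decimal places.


Compute exp(1.9000) = 6.6859.
Sigmoid = 1 / (1 + 6.6859) = 1 / 7.6859 = 0.1301.

0.1301


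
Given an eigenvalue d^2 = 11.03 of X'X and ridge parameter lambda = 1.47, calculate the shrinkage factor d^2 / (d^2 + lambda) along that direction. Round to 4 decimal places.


Compute the denominator: 11.03 + 1.47 = 12.5000.
Shrinkage factor = 11.03 / 12.5000 = 0.8824.

0.8824


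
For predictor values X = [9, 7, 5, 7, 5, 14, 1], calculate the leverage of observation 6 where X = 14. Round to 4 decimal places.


n = 7, xbar = 6.8571.
SXX = sum((xi - xbar)^2) = 96.8571.
h = 1/7 + (14 - 6.8571)^2 / 96.8571 = 0.6696.

0.6696


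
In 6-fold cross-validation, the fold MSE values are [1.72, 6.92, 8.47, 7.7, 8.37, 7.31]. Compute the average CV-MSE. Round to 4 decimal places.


Total MSE across folds = 40.4900.
CV-MSE = 40.4900/6 = 6.7483.

6.7483


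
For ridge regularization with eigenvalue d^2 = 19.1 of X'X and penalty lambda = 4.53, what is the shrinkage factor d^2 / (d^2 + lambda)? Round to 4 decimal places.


d^2 + lambda = 19.1 + 4.53 = 23.6300.
Shrinkage factor = 19.1/23.6300 = 0.8083.

0.8083


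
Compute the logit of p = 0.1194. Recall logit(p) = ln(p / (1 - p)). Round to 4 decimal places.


The odds are p/(1-p) = 0.1194 / 0.8806 = 0.1356.
logit(p) = ln(0.1356) = -1.9981.

-1.9981


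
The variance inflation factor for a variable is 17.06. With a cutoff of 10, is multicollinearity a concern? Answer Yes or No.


Compare VIF = 17.06 to the threshold of 10.
17.06 >= 10, so the answer is Yes.

Yes


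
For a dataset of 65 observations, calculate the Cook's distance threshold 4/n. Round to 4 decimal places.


Cook's distance cutoff = 4/n = 4/65.
= 0.0615.

0.0615


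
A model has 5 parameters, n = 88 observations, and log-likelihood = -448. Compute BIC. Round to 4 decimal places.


k * ln(n) = 5 * ln(88) = 5 * 4.477337 = 22.386685.
-2 * loglik = -2 * (-448) = 896.
BIC = 22.386685 + 896 = 918.386685, which rounds to 918.3867.

918.3867


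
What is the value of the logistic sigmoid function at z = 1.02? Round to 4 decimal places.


exp(-1.0200) = 0.3606.
1 + exp(-z) = 1.3606.
sigmoid = 1/1.3606 = 0.7350.

0.7350


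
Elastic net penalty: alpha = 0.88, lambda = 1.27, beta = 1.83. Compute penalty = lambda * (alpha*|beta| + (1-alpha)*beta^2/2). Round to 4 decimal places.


L1 component = 0.88 * |1.83| = 1.6104.
L2 component = 0.12 * 1.83^2 / 2 = 0.2009.
Penalty = 1.27 * (1.6104 + 0.2009) = 1.27 * 1.8113 = 2.3004.

2.3004


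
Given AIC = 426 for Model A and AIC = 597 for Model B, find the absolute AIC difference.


Absolute difference = |426 - 597| = 171.
The model with lower AIC (A) is preferred.

171


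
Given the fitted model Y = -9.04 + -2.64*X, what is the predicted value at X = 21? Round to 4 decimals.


Plug X = 21 into Y = -9.04 + -2.64*X:
Y = -9.04 + -55.4400 = -64.4800.

-64.4800


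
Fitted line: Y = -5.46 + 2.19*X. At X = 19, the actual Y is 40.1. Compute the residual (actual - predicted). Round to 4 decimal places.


Fitted value at X = 19 is yhat = -5.46 + 2.19*19 = 36.1500.
Residual = 40.1 - 36.1500 = 3.9500.

3.9500


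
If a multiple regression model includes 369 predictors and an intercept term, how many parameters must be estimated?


Including the intercept, the model has 369 predictor coefficients + 1 intercept.
Total = 370.

370


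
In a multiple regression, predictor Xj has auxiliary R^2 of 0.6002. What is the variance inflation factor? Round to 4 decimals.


VIF = 1 / (1 - 0.6002).
= 1 / 0.3998 = 2.5013.

2.5013


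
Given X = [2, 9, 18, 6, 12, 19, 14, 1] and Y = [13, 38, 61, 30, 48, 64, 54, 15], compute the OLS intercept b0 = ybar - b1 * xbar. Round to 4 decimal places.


The slope is b1 = 2.8715.
Sample means are xbar = 10.1250 and ybar = 40.3750.
Intercept: b0 = 40.3750 - (2.8715)(10.1250) = 11.3010.

11.3010
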